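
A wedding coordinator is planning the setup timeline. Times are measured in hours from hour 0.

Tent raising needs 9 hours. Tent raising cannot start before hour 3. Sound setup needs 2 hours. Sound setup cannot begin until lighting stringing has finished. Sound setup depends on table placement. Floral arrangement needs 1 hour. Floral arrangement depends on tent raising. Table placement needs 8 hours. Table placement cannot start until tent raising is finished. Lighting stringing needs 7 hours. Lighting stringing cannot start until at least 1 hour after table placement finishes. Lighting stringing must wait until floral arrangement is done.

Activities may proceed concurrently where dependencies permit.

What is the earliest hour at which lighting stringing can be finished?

28

Tent raising waits on its own release at hour 3, so it starts at hour 3 and finishes at 3 + 9 = hour 12.
After tent raising (finishes hour 12), floral arrangement can start at hour 12 and finishes at hour 13.
Table placement cannot begin until tent raising (finishes hour 12). It runs from hour 12 to 12 + 8 = hour 20.
For lighting stringing: table placement (finishes hour 20, plus 1-hour gap → hour 21); floral arrangement (finishes hour 13). Taking the maximum gives a start of hour 21, and it finishes at 21 + 7 = hour 28.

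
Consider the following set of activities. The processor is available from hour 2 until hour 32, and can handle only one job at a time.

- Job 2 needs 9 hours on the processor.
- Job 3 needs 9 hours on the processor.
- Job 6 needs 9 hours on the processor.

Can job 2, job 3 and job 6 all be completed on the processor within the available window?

Yes

The processor window is 32 − 2 = 30 hours.
Running back to back, the jobs need 9 + 9 + 9 = 27 hours on the processor.
Since 27 ≤ 30, they fit within the window.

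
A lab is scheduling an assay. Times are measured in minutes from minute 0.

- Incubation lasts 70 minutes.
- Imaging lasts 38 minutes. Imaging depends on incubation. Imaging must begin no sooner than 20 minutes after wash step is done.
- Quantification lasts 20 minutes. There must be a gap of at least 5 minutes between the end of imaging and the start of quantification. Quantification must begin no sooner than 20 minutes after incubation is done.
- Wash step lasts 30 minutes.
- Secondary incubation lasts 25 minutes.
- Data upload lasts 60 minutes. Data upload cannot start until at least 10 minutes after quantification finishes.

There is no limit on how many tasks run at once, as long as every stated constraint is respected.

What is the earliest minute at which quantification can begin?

Wash step has no prerequisites, so it starts at minute 0 and finishes at minute 30.
Nothing blocks incubation, so it runs from minute 0 to minute 70.
Imaging has to wait for incubation (finishes minute 70); wash step (finishes minute 30, plus 20-minute gap → minute 50). The latest of these is minute 70, so imaging runs minute 70 to 70 + 38 = minute 108.
Quantification waits on imaging (finishes minute 108, plus 5-minute gap → minute 113); incubation (finishes minute 70, plus 20-minute gap → minute 90). The latest of these is minute 113, which is the earliest quantification can start.

113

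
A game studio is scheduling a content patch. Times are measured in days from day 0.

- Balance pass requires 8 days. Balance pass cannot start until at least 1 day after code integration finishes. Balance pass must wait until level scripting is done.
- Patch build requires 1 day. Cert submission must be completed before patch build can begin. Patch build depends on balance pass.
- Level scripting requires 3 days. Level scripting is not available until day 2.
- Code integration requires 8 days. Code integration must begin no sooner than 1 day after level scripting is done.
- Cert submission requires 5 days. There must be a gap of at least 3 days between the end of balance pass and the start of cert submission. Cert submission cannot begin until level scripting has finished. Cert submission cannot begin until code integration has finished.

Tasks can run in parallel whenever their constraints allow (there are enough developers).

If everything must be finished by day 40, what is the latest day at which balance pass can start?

Patch build has no dependents, so it just needs to finish by day 40. Starting by 40 − 1 = day 39 achieves that.
Cert submission has to be done before patch build (must start by day 39). That means finishing by day 39, i.e. starting by 39 − 5 = day 34.
Balance pass feeds cert submission (must start by day 34, minus 3-day gap → day 31); patch build (must start by day 39). Taking the minimum, balance pass must finish by day 31 and start by 31 − 8 = day 23.

23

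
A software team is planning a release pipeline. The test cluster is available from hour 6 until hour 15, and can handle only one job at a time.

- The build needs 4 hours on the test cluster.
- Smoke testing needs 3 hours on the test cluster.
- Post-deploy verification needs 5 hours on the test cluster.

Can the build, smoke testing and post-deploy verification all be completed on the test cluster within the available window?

No

The test cluster window is 15 − 6 = 9 hours.
Running back to back, the jobs need 4 + 3 + 5 = 12 hours on the test cluster.
Since 12 > 9, they cannot all fit.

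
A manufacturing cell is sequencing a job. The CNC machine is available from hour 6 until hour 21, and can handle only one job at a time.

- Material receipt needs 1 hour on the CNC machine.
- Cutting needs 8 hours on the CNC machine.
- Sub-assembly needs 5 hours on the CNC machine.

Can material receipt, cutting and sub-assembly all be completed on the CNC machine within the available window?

The CNC machine window is 21 − 6 = 15 hours.
Running back to back, the jobs need 1 + 8 + 5 = 14 hours on the CNC machine.
Since 14 ≤ 15, they fit within the window.

Yes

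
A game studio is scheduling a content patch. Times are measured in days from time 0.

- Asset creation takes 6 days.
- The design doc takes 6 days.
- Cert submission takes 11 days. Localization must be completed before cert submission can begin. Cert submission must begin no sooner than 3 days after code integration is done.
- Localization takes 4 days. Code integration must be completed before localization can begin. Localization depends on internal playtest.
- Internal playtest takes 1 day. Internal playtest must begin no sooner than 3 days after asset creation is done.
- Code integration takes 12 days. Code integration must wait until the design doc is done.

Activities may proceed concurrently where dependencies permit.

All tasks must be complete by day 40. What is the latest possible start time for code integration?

Nothing follows cert submission; the deadline of day 40 is its only limit. It must start by 40 − 11 = day 29.
Localization feeds into cert submission (must start by day 29); so localization must finish by day 29 and therefore start by day 25.
Code integration must finish in time for localization (must start by day 25); cert submission (must start by day 29, minus 3-day gap → day 26). The tightest is day 25, so code integration must start by 25 − 12 = day 13.

13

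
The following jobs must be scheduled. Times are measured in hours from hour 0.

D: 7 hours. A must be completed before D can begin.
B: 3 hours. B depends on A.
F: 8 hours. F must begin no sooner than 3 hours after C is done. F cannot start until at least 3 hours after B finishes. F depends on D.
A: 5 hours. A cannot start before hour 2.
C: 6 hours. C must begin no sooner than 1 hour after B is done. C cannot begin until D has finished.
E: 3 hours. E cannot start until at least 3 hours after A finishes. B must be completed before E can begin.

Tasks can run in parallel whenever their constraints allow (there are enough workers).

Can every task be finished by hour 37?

Yes

A waits on its own release at hour 2, so it starts at hour 2 and finishes at 2 + 5 = hour 7.
D cannot begin until A (finishes hour 7). It runs from hour 7 to 7 + 7 = hour 14.
After A (finishes hour 7), B can start at hour 7 and finishes at hour 10.
For E: A (finishes hour 7, plus 3-hour gap → hour 10); B (finishes hour 10). Taking the maximum gives a start of hour 10, and it finishes at 10 + 3 = hour 13.
C has to wait for B (finishes hour 10, plus 1-hour gap → hour 11); D (finishes hour 14). The latest of these is hour 14, so C runs hour 14 to 14 + 6 = hour 20.
For F: C (finishes hour 20, plus 3-hour gap → hour 23); B (finishes hour 10, plus 3-hour gap → hour 13); D (finishes hour 14). Taking the maximum gives a start of hour 23, and it finishes at 23 + 8 = hour 31.
Every task is finished by hour 31, which is no later than the deadline of 37, so the schedule is feasible.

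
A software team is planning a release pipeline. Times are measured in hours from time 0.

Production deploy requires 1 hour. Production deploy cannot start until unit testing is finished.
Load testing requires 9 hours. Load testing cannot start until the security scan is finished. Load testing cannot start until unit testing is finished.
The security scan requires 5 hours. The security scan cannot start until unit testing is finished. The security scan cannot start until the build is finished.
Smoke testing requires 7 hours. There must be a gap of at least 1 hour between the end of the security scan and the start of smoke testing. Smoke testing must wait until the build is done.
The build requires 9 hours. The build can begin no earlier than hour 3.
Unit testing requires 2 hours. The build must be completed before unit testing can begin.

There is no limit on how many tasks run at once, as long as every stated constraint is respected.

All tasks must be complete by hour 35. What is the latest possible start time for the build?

10

To finish by hour 35, smoke testing (duration 7) must start no later than hour 28.
Load testing must finish by hour 35; it takes 9 hours, so it must start by 35 − 9 = hour 26.
The security scan has several dependents: smoke testing (must start by hour 28, minus 1-hour gap → hour 27); load testing (must start by hour 26). The earliest of those limits is hour 26, so the security scan must start by 26 − 5 = hour 21.
Production deploy must finish by hour 35; it takes 1 hour, so it must start by 35 − 1 = hour 34.
Unit testing has several dependents: the security scan (must start by hour 21); load testing (must start by hour 26); production deploy (must start by hour 34). The earliest of those limits is hour 21, so unit testing must start by 21 − 2 = hour 19.
The build must finish in time for unit testing (must start by hour 19); the security scan (must start by hour 21); smoke testing (must start by hour 28). The tightest is hour 19, so the build must start by 19 − 9 = hour 10.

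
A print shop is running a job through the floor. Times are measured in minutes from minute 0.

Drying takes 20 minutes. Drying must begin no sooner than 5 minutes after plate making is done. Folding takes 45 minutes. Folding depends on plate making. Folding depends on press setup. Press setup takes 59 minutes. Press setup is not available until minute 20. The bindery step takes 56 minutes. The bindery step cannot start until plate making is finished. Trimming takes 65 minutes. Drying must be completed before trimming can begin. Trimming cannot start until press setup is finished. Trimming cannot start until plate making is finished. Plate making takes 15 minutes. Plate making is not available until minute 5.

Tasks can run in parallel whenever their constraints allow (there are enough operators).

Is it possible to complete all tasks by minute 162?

After its own release at minute 20, press setup can start at minute 20 and finishes at minute 79.
Plate making waits on its own release at minute 5, so it starts at minute 5 and finishes at 5 + 15 = minute 20.
After plate making (finishes minute 20), the bindery step can start at minute 20 and finishes at minute 76.
Folding needs all of plate making (finishes minute 20); press setup (finishes minute 79). That puts its earliest start at minute 79; it finishes at 79 + 45 = minute 124.
After plate making (finishes minute 20, plus 5-minute gap → minute 25), drying can start at minute 25 and finishes at minute 45.
Trimming has to wait for drying (finishes minute 45); press setup (finishes minute 79); plate making (finishes minute 20). The latest of these is minute 79, so trimming runs minute 79 to 79 + 65 = minute 144.
Every task is finished by minute 144, which is no later than the deadline of 162, so the schedule is feasible.

Yes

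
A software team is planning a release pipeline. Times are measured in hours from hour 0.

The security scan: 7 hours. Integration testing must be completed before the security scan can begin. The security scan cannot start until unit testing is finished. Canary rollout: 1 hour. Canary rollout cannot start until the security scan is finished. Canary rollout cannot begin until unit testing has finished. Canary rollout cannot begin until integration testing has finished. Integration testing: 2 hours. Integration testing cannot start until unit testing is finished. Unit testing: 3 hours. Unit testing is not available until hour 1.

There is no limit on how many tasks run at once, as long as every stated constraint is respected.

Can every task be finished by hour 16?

Yes

Unit testing cannot begin until its own release at hour 1. It runs from hour 1 to 1 + 3 = hour 4.
After unit testing (finishes hour 4), integration testing can start at hour 4 and finishes at hour 6.
The security scan cannot start until integration testing (finishes hour 6); unit testing (finishes hour 4). The controlling bound is hour 6, so the security scan finishes at 6 + 7 = hour 13.
For canary rollout: the security scan (finishes hour 13); unit testing (finishes hour 4); integration testing (finishes hour 6). Taking the maximum gives a start of hour 13, and it finishes at 13 + 1 = hour 14.
Every task is finished by hour 14, which is no later than the deadline of 16, so the schedule is feasible.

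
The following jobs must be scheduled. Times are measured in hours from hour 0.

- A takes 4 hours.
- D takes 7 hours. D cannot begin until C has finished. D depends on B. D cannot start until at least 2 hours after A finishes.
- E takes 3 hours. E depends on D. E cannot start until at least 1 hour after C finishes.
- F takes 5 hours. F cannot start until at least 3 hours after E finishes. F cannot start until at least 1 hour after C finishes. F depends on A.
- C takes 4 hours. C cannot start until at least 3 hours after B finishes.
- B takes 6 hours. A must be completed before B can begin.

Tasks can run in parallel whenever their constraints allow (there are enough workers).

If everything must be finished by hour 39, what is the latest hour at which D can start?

21

To finish by hour 39, F (duration 5) must start no later than hour 34.
E feeds into F (must start by hour 34, minus 3-hour gap → hour 31); so E must finish by hour 31 and therefore start by hour 28.
Since E (must start by hour 28) depends on it, D must finish by hour 28. Backing off its 7-hour duration gives a latest start of hour 21.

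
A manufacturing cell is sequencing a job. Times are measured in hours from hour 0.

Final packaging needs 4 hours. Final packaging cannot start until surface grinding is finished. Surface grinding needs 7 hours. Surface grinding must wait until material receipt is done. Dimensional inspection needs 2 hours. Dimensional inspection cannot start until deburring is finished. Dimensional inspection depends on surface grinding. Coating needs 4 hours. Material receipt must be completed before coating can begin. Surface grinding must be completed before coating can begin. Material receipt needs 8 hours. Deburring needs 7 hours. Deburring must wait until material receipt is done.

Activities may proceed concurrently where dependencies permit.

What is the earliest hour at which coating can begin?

15

Material receipt can start immediately at hour 0; it finishes at hour 8.
Surface grinding cannot begin until material receipt (finishes hour 8). It runs from hour 8 to 8 + 7 = hour 15.
Coating waits on material receipt (finishes hour 8); surface grinding (finishes hour 15). The latest of these is hour 15, which is the earliest coating can start.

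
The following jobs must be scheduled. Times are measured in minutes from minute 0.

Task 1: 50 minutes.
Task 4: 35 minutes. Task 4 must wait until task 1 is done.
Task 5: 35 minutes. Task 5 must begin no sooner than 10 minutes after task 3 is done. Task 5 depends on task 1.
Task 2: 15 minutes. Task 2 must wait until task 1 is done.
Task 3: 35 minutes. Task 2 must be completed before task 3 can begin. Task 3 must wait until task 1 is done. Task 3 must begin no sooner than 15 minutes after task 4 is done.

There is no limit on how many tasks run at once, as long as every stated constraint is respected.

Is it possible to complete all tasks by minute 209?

Task 1 has no prerequisites, so it starts at minute 0 and finishes at minute 50.
After task 1 (finishes minute 50), task 4 can start at minute 50 and finishes at minute 85.
Task 2 cannot begin until task 1 (finishes minute 50). It runs from minute 50 to 50 + 15 = minute 65.
Task 3 cannot start until task 2 (finishes minute 65); task 1 (finishes minute 50); task 4 (finishes minute 85, plus 15-minute gap → minute 100). The controlling bound is minute 100, so task 3 finishes at 100 + 35 = minute 135.
Task 5 cannot start until task 3 (finishes minute 135, plus 10-minute gap → minute 145); task 1 (finishes minute 50). The controlling bound is minute 145, so task 5 finishes at 145 + 35 = minute 180.
Every task is finished by minute 180, which is no later than the deadline of 209, so the schedule is feasible.

Yes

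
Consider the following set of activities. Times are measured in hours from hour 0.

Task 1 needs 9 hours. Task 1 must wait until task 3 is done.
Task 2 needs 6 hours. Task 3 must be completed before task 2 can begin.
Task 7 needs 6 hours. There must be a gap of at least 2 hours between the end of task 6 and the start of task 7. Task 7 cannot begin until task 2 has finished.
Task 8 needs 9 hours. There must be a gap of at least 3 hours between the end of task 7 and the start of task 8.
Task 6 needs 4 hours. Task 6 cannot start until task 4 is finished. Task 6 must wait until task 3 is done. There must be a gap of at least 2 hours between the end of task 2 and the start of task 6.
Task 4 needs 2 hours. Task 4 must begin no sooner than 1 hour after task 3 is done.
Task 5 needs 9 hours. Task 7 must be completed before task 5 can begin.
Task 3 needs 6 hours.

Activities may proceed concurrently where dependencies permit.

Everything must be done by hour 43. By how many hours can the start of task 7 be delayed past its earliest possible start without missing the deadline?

Task 3 can start immediately at hour 0; it finishes at hour 6.
Task 4 cannot begin until task 3 (finishes hour 6, plus 1-hour gap → hour 7). It runs from hour 7 to 7 + 2 = hour 9.
Task 2 waits on task 3 (finishes hour 6), so it starts at hour 6 and finishes at 6 + 6 = hour 12.
For task 6: task 4 (finishes hour 9); task 3 (finishes hour 6); task 2 (finishes hour 12, plus 2-hour gap → hour 14). Taking the maximum gives a start of hour 14, and it finishes at 14 + 4 = hour 18.
Task 7 needs all of task 6 (finishes hour 18, plus 2-hour gap → hour 20); task 2 (finishes hour 12). That puts its earliest start at hour 20; it finishes at 20 + 6 = hour 26.

Working backward from the deadline:
Task 5 has no dependents, so it just needs to finish by hour 43. Starting by 43 − 9 = hour 34 achieves that.
Task 8 must finish by hour 43; it takes 9 hours, so it must start by 43 − 9 = hour 34.
Task 7 has several dependents: task 5 (must start by hour 34); task 8 (must start by hour 34, minus 3-hour gap → hour 31). The earliest of those limits is hour 31, so task 7 must start by 31 − 6 = hour 25.
So task 7 can start as early as hour 20 and as late as hour 25, giving 25 − 20 = 5 hours of slack.

5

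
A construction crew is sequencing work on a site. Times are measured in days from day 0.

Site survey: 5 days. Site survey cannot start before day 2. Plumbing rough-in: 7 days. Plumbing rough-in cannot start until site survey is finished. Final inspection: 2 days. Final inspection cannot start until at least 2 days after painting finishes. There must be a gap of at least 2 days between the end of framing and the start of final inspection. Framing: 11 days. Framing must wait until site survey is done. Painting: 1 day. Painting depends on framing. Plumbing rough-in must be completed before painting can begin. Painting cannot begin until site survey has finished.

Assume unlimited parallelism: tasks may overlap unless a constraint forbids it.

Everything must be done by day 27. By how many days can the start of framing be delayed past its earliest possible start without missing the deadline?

Site survey cannot begin until its own release at day 2. It runs from day 2 to 2 + 5 = day 7.
After site survey (finishes day 7), framing can start at day 7 and finishes at day 18.

Working backward from the deadline:
To finish by day 27, final inspection (duration 2) must start no later than day 25.
Painting has to be done before final inspection (must start by day 25, minus 2-day gap → day 23). That means finishing by day 23, i.e. starting by 23 − 1 = day 22.
Framing has several dependents: painting (must start by day 22); final inspection (must start by day 25, minus 2-day gap → day 23). The earliest of those limits is day 22, so framing must start by 22 − 11 = day 11.
So framing can start as early as day 7 and as late as day 11, giving 11 − 7 = 4 days of slack.

4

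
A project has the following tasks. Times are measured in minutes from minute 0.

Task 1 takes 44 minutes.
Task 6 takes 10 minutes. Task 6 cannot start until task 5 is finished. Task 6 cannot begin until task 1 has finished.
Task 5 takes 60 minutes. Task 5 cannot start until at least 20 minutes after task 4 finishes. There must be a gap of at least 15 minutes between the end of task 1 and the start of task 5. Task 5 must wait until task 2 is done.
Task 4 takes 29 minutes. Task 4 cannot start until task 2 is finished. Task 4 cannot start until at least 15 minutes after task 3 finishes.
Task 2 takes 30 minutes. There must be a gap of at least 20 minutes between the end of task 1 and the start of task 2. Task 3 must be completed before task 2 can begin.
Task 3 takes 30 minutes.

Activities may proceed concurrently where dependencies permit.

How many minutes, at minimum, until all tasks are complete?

213

Task 3 has no prerequisites, so it starts at minute 0 and finishes at minute 30.
Task 1 has no prerequisites, so it starts at minute 0 and finishes at minute 44.
Task 2 needs all of task 1 (finishes minute 44, plus 20-minute gap → minute 64); task 3 (finishes minute 30). That puts its earliest start at minute 64; it finishes at 64 + 30 = minute 94.
Task 4 cannot start until task 2 (finishes minute 94); task 3 (finishes minute 30, plus 15-minute gap → minute 45). The controlling bound is minute 94, so task 4 finishes at 94 + 29 = minute 123.
Task 5 cannot start until task 4 (finishes minute 123, plus 20-minute gap → minute 143); task 1 (finishes minute 44, plus 15-minute gap → minute 59); task 2 (finishes minute 94). The controlling bound is minute 143, so task 5 finishes at 143 + 60 = minute 203.
Task 6 needs all of task 5 (finishes minute 203); task 1 (finishes minute 44). That puts its earliest start at minute 203; it finishes at 203 + 10 = minute 213.
All tasks are finished once the last one completes. Finish times: Task 1 at 44, Task 2 at 94, Task 3 at 30, Task 4 at 123, Task 5 at 203, Task 6 at 213. The latest is minute 213.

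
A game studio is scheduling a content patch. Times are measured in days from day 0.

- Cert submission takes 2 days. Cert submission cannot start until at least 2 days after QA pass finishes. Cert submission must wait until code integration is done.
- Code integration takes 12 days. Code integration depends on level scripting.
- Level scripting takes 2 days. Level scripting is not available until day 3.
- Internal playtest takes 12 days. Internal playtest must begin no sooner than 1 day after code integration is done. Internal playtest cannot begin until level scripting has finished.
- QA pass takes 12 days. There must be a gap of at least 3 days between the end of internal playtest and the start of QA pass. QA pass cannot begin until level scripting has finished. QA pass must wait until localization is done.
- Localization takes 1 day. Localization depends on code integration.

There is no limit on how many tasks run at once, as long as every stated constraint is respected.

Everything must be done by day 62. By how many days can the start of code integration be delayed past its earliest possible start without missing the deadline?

After its own release at day 3, level scripting can start at day 3 and finishes at day 5.
Code integration cannot begin until level scripting (finishes day 5). It runs from day 5 to 5 + 12 = day 17.

Working backward from the deadline:
Nothing follows cert submission; the deadline of day 62 is its only limit. It must start by 62 − 2 = day 60.
QA pass has to be done before cert submission (must start by day 60, minus 2-day gap → day 58). That means finishing by day 58, i.e. starting by 58 − 12 = day 46.
Internal playtest has to be done before QA pass (must start by day 46, minus 3-day gap → day 43). That means finishing by day 43, i.e. starting by 43 − 12 = day 31.
Localization feeds into QA pass (must start by day 46); so localization must finish by day 46 and therefore start by day 45.
Code integration feeds internal playtest (must start by day 31, minus 1-day gap → day 30); localization (must start by day 45); cert submission (must start by day 60). Taking the minimum, code integration must finish by day 30 and start by 30 − 12 = day 18.
So code integration can start as early as day 5 and as late as day 18, giving 18 − 5 = 13 days of slack.

13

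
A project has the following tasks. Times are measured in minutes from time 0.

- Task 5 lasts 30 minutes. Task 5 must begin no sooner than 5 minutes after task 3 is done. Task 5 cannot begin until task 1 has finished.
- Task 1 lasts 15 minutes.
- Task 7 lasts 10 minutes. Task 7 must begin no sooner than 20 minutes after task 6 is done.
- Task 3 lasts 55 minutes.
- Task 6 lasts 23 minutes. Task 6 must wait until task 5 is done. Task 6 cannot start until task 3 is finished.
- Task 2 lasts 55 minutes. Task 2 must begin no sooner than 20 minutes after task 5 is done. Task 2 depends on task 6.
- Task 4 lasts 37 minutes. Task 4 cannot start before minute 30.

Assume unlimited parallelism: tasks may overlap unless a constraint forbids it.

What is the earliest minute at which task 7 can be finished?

143

Task 3 has no prerequisites, so it starts at minute 0 and finishes at minute 55.
Nothing blocks task 1, so it runs from minute 0 to minute 15.
Task 5 has to wait for task 3 (finishes minute 55, plus 5-minute gap → minute 60); task 1 (finishes minute 15). The latest of these is minute 60, so task 5 runs minute 60 to 60 + 30 = minute 90.
Task 6 cannot start until task 5 (finishes minute 90); task 3 (finishes minute 55). The controlling bound is minute 90, so task 6 finishes at 90 + 23 = minute 113.
Task 7 cannot begin until task 6 (finishes minute 113, plus 20-minute gap → minute 133). It runs from minute 133 to 133 + 10 = minute 143.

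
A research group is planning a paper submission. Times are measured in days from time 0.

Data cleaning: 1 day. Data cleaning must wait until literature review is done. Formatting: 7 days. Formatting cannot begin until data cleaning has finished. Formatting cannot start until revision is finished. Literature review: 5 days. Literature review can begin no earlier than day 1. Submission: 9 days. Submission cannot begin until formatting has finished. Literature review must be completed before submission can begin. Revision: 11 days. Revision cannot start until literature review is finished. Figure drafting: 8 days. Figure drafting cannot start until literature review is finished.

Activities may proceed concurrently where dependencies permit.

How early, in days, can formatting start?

Literature review cannot begin until its own release at day 1. It runs from day 1 to 1 + 5 = day 6.
Revision cannot begin until literature review (finishes day 6). It runs from day 6 to 6 + 11 = day 17.
After literature review (finishes day 6), data cleaning can start at day 6 and finishes at day 7.
Formatting waits on data cleaning (finishes day 7); revision (finishes day 17). The latest of these is day 17, which is the earliest formatting can start.

17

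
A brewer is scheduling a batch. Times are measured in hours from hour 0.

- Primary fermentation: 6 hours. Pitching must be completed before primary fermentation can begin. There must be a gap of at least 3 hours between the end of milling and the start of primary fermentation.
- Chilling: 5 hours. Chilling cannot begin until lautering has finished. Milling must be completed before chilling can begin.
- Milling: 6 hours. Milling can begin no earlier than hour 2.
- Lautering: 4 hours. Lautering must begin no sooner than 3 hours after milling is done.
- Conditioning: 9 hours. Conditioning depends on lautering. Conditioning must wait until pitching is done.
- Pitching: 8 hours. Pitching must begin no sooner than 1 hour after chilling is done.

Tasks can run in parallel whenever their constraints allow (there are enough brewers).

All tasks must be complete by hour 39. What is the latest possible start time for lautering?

12

To finish by hour 39, primary fermentation (duration 6) must start no later than hour 33.
To finish by hour 39, conditioning (duration 9) must start no later than hour 30.
Pitching feeds primary fermentation (must start by hour 33); conditioning (must start by hour 30). Taking the minimum, pitching must finish by hour 30 and start by 30 − 8 = hour 22.
Chilling feeds into pitching (must start by hour 22, minus 1-hour gap → hour 21); so chilling must finish by hour 21 and therefore start by hour 16.
For lautering: chilling (must start by hour 16); conditioning (must start by hour 30). The most restrictive is hour 16; with a 4-hour duration, lautering must start by hour 12.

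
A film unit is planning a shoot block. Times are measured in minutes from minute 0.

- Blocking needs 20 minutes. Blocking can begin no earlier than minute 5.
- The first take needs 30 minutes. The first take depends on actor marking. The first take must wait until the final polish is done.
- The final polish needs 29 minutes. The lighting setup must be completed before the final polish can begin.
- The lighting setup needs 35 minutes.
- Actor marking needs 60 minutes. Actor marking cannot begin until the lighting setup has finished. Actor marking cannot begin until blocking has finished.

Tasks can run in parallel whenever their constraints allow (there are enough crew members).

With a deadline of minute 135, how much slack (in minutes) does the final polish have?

41

The lighting setup can start immediately at minute 0; it finishes at minute 35.
The final polish cannot begin until the lighting setup (finishes minute 35). It runs from minute 35 to 35 + 29 = minute 64.

Working backward from the deadline:
The first take has no dependents, so it just needs to finish by minute 135. Starting by 135 − 30 = minute 105 achieves that.
The final polish feeds into the first take (must start by minute 105); so the final polish must finish by minute 105 and therefore start by minute 76.
So the final polish can start as early as minute 35 and as late as minute 76, giving 76 − 35 = 41 minutes of slack.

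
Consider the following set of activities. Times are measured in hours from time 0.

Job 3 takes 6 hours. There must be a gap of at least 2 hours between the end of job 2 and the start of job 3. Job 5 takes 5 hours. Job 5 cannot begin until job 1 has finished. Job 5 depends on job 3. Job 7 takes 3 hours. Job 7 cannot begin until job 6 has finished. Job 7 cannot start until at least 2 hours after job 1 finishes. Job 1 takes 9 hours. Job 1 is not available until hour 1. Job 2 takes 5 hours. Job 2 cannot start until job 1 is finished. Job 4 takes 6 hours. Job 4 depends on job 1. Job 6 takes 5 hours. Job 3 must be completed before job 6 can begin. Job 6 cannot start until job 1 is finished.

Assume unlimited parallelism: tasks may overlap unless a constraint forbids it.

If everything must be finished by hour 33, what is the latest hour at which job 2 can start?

Job 5 has no dependents, so it just needs to finish by hour 33. Starting by 33 − 5 = hour 28 achieves that.
Nothing follows job 7; the deadline of hour 33 is its only limit. It must start by 33 − 3 = hour 30.
Job 6 must finish before job 7 (must start by hour 30). With a 5-hour duration, job 6 must start by 30 − 5 = hour 25.
Job 3 has several dependents: job 5 (must start by hour 28); job 6 (must start by hour 25). The earliest of those limits is hour 25, so job 3 must start by 25 − 6 = hour 19.
Job 2 feeds into job 3 (must start by hour 19, minus 2-hour gap → hour 17); so job 2 must finish by hour 17 and therefore start by hour 12.

12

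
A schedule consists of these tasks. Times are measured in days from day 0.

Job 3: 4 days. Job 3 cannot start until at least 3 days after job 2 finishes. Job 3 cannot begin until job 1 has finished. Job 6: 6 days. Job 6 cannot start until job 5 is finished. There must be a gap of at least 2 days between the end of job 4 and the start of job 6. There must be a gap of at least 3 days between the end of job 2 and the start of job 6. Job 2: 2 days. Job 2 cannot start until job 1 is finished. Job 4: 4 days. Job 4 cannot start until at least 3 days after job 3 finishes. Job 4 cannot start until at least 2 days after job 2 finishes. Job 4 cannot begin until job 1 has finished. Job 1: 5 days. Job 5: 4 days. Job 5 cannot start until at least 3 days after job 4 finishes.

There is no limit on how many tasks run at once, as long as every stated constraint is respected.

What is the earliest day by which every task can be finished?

Job 1 has no prerequisites, so it starts at day 0 and finishes at day 5.
Job 2 waits on job 1 (finishes day 5), so it starts at day 5 and finishes at 5 + 2 = day 7.
For job 3: job 2 (finishes day 7, plus 3-day gap → day 10); job 1 (finishes day 5). Taking the maximum gives a start of day 10, and it finishes at 10 + 4 = day 14.
Job 4 has to wait for job 3 (finishes day 14, plus 3-day gap → day 17); job 2 (finishes day 7, plus 2-day gap → day 9); job 1 (finishes day 5). The latest of these is day 17, so job 4 runs day 17 to 17 + 4 = day 21.
After job 4 (finishes day 21, plus 3-day gap → day 24), job 5 can start at day 24 and finishes at day 28.
Job 6 has to wait for job 5 (finishes day 28); job 4 (finishes day 21, plus 2-day gap → day 23); job 2 (finishes day 7, plus 3-day gap → day 10). The latest of these is day 28, so job 6 runs day 28 to 28 + 6 = day 34.
All tasks are finished once the last one completes. Finish times: Job 1 at 5, Job 2 at 7, Job 3 at 14, Job 4 at 21, Job 5 at 28, Job 6 at 34. The latest is day 34.

34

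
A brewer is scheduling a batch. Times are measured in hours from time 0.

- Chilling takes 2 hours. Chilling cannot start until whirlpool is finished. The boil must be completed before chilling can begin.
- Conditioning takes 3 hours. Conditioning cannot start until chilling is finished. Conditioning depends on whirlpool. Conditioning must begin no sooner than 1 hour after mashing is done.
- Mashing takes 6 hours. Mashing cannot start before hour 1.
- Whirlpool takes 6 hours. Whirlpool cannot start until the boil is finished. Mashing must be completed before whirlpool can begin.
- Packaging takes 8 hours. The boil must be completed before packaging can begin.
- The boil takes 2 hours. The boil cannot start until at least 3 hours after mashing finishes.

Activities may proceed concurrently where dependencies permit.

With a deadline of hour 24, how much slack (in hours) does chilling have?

1

Mashing waits on its own release at hour 1, so it starts at hour 1 and finishes at 1 + 6 = hour 7.
The boil waits on mashing (finishes hour 7, plus 3-hour gap → hour 10), so it starts at hour 10 and finishes at 10 + 2 = hour 12.
For whirlpool: the boil (finishes hour 12); mashing (finishes hour 7). Taking the maximum gives a start of hour 12, and it finishes at 12 + 6 = hour 18.
Chilling cannot start until whirlpool (finishes hour 18); the boil (finishes hour 12). The controlling bound is hour 18, so chilling finishes at 18 + 2 = hour 20.

Working backward from the deadline:
Conditioning must finish by hour 24; it takes 3 hours, so it must start by 24 − 3 = hour 21.
Since conditioning (must start by hour 21) depends on it, chilling must finish by hour 21. Backing off its 2-hour duration gives a latest start of hour 19.
So chilling can start as early as hour 18 and as late as hour 19, giving 19 − 18 = 1 hour of slack.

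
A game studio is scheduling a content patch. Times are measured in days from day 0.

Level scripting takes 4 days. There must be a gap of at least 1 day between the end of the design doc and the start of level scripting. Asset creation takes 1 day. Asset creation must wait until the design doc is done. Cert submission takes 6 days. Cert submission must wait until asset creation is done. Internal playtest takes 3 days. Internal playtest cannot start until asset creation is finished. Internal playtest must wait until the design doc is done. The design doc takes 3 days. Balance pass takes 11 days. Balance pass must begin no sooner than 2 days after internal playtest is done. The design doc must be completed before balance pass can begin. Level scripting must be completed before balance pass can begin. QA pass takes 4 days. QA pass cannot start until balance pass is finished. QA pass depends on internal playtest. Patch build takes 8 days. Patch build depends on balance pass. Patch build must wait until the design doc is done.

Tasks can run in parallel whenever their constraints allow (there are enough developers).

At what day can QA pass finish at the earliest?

24

Nothing blocks the design doc, so it runs from day 0 to day 3.
Level scripting waits on the design doc (finishes day 3, plus 1-day gap → day 4), so it starts at day 4 and finishes at 4 + 4 = day 8.
Asset creation waits on the design doc (finishes day 3), so it starts at day 3 and finishes at 3 + 1 = day 4.
Internal playtest cannot start until asset creation (finishes day 4); the design doc (finishes day 3). The controlling bound is day 4, so internal playtest finishes at 4 + 3 = day 7.
For balance pass: internal playtest (finishes day 7, plus 2-day gap → day 9); the design doc (finishes day 3); level scripting (finishes day 8). Taking the maximum gives a start of day 9, and it finishes at 9 + 11 = day 20.
QA pass cannot start until balance pass (finishes day 20); internal playtest (finishes day 7). The controlling bound is day 20, so QA pass finishes at 20 + 4 = day 24.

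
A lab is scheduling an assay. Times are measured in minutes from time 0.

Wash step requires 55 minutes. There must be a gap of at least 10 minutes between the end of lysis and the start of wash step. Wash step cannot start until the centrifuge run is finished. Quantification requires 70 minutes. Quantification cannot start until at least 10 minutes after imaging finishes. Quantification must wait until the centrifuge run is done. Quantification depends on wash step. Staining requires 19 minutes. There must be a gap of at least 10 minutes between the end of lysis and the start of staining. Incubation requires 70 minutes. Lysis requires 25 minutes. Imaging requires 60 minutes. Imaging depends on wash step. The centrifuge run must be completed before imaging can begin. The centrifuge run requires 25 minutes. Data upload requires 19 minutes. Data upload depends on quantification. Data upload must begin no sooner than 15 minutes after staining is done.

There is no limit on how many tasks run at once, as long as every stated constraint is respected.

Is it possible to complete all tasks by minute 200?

The centrifuge run can start immediately at minute 0; it finishes at minute 25.
Incubation has no prerequisites, so it starts at minute 0 and finishes at minute 70.
Lysis can start immediately at minute 0; it finishes at minute 25.
After lysis (finishes minute 25, plus 10-minute gap → minute 35), staining can start at minute 35 and finishes at minute 54.
Wash step cannot start until lysis (finishes minute 25, plus 10-minute gap → minute 35); the centrifuge run (finishes minute 25). The controlling bound is minute 35, so wash step finishes at 35 + 55 = minute 90.
For imaging: wash step (finishes minute 90); the centrifuge run (finishes minute 25). Taking the maximum gives a start of minute 90, and it finishes at 90 + 60 = minute 150.
Quantification cannot start until imaging (finishes minute 150, plus 10-minute gap → minute 160); the centrifuge run (finishes minute 25); wash step (finishes minute 90). The controlling bound is minute 160, so quantification finishes at 160 + 70 = minute 230.
Data upload needs all of quantification (finishes minute 230); staining (finishes minute 54, plus 15-minute gap → minute 69). That puts its earliest start at minute 230; it finishes at 230 + 19 = minute 249.
The earliest everything can be done is minute 249, which is after the deadline of 200, so it is not possible.

No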